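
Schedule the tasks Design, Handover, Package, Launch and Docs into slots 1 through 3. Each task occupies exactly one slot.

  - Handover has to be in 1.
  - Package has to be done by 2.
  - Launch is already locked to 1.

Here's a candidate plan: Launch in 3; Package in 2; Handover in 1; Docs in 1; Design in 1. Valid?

No. Launch is already locked to 1 is not satisfied.

Package has to be done by 2 — holds.
Handover has to be in 1 — holds.
Launch is already locked to 1 — violated.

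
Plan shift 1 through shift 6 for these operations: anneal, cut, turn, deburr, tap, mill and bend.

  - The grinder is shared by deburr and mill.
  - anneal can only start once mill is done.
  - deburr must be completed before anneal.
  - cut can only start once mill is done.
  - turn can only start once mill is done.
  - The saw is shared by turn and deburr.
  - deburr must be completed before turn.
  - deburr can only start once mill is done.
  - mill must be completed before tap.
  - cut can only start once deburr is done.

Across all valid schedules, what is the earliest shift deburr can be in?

Precedence pushes deburr to at least shift 2; downstream work caps deburr at shift 5.
deburr at shift 2 is achievable: mill=shift 1, tap=shift 2, deburr=shift 2, bend=shift 1, cut=shift 3, anneal=shift 3, turn=shift 3.

shift 2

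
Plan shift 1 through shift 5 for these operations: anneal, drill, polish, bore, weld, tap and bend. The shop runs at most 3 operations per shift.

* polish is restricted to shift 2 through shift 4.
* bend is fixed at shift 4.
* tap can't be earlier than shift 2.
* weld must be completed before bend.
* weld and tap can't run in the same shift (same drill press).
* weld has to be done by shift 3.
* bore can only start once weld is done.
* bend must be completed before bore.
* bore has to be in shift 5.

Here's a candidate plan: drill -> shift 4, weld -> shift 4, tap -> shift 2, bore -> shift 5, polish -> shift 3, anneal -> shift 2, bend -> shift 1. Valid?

polish is restricted to shift 2 through shift 4 — holds.
bend is fixed at shift 4 — violated.
The shop runs at most 3 operations per shift — holds.
weld must be completed before bend — violated.
bore can only start once weld is done — holds.
weld has to be done by shift 3 — violated.
bend must be completed before bore — holds.
bore has to be in shift 5 — holds.
weld and tap can't run in the same shift (same drill press) — holds.
tap can't be earlier than shift 2 — holds.

No — it violates: weld must be completed before bend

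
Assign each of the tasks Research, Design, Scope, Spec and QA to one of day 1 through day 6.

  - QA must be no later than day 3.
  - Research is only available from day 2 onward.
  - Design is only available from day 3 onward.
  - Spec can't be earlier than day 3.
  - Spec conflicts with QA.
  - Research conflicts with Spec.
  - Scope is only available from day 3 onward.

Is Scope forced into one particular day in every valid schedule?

No

Scope can be day 3 (e.g. Research in day 2, Scope in day 3, Spec in day 3, Design in day 3, QA in day 1) or day 4 (e.g. Design -> day 3; QA -> day 1; Scope -> day 4; Spec -> day 3; Research -> day 2).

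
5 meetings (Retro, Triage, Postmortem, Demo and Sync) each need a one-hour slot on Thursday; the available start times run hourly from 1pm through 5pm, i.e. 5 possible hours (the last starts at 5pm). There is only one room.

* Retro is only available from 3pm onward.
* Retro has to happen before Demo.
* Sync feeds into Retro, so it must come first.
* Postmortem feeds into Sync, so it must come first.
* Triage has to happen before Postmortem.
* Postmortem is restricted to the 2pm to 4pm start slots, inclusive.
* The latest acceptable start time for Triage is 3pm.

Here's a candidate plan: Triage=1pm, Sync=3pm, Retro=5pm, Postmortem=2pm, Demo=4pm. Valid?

Invalid. Retro has to happen before Demo.

Retro is only available from 3pm onward — holds.
Retro has to happen before Demo — violated.
Postmortem is restricted to the 2pm to 4pm start slots, inclusive — holds.
Postmortem feeds into Sync, so it must come first — holds.
Sync feeds into Retro, so it must come first — holds.
There is only one room — holds.
Triage has to happen before Postmortem — holds.
The latest acceptable start time for Triage is 3pm — holds.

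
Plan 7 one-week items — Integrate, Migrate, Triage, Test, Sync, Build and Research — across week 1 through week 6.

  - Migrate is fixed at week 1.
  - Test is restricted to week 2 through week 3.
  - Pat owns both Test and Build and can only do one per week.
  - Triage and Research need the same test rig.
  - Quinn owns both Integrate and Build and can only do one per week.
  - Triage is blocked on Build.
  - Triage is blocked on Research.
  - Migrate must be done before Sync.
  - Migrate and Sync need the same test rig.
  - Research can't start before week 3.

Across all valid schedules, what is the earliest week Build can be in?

week 1

Downstream work caps Build at week 5.
Build at week 1 is achievable: Triage=week 4, Test=week 2, Build=week 1, Migrate=week 1, Research=week 3, Sync=week 2, Integrate=week 2.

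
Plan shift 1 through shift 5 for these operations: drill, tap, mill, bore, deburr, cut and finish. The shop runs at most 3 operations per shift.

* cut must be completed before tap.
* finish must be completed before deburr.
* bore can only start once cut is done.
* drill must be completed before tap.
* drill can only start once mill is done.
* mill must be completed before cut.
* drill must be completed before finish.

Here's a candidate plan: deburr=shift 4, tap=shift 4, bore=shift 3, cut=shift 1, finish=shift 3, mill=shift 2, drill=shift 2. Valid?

mill must be completed before cut — violated.
drill must be completed before finish — holds.
bore can only start once cut is done — holds.
finish must be completed before deburr — holds.
drill can only start once mill is done — violated.
drill must be completed before tap — holds.
cut must be completed before tap — holds.
The shop runs at most 3 operations per shift — holds.

Invalid. mill must be completed before cut.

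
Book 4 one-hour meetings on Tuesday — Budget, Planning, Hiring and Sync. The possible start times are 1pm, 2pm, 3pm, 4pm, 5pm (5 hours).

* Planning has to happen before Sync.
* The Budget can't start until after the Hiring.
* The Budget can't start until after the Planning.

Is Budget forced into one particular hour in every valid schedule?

Budget can be 2pm (e.g. Hiring=1pm, Sync=2pm, Budget=2pm, Planning=1pm) or 3pm (e.g. Sync -> 2pm; Planning -> 1pm; Budget -> 3pm; Hiring -> 1pm).

No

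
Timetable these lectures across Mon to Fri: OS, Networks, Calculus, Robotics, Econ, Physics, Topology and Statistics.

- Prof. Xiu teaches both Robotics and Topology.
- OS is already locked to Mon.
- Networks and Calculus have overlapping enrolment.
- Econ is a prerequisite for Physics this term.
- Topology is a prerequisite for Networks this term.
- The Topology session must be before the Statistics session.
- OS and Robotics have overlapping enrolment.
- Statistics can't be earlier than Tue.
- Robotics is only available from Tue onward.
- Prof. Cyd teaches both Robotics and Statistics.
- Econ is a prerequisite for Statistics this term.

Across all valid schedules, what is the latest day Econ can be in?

Downstream work caps Econ at Thu.
Econ at Thu is achievable: Statistics -> Fri; Topology -> Mon; Calculus -> Mon; OS -> Mon; Robotics -> Tue; Econ -> Thu; Networks -> Tue; Physics -> Fri.

Thu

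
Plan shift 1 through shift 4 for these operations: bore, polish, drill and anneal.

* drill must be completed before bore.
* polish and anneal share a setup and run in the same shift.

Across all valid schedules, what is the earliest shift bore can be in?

Precedence pushes bore to at least shift 2.
bore at shift 2 is achievable: anneal -> shift 1; polish -> shift 1; bore -> shift 2; drill -> shift 1.

shift 2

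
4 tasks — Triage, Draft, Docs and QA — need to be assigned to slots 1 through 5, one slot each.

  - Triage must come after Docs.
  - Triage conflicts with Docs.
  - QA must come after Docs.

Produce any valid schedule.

Triage in 2, Draft in 1, QA in 2, Docs in 1

Checking: Docs(1) before QA(2); Docs(1) before Triage(2); Triage(2) != Docs(1).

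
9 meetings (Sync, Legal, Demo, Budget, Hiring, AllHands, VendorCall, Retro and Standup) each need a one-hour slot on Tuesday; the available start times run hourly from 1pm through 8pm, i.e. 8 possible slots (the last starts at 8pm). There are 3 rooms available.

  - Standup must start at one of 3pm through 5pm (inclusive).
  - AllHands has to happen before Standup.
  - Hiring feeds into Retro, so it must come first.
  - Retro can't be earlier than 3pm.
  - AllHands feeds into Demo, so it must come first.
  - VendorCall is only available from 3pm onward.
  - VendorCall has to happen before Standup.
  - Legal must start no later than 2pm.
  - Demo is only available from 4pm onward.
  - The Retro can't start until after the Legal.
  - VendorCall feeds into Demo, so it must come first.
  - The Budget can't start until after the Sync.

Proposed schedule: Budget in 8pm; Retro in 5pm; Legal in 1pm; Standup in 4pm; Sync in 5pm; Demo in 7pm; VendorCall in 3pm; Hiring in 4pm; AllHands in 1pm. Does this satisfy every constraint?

Retro can't be earlier than 3pm — holds.
Hiring feeds into Retro, so it must come first — holds.
VendorCall feeds into Demo, so it must come first — holds.
VendorCall is only available from 3pm onward — holds.
VendorCall has to happen before Standup — holds.
There are 3 rooms available — holds.
Standup must start at one of 3pm through 5pm (inclusive) — holds.
AllHands feeds into Demo, so it must come first — holds.
The Budget can't start until after the Sync — holds.
Legal must start no later than 2pm — holds.
AllHands has to happen before Standup — holds.
The Retro can't start until after the Legal — holds.
Demo is only available from 4pm onward — holds.

Valid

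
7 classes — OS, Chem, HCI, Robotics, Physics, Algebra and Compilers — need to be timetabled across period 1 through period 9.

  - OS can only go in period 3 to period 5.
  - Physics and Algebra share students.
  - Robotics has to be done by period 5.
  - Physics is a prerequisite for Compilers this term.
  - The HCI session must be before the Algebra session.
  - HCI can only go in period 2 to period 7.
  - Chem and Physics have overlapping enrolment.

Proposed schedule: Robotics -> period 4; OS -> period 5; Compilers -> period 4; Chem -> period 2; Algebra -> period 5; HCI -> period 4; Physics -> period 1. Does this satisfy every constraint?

Valid

HCI can only go in period 2 to period 7 — holds.
Robotics has to be done by period 5 — holds.
Chem and Physics have overlapping enrolment — holds.
Physics and Algebra share students — holds.
OS can only go in period 3 to period 5 — holds.
Physics is a prerequisite for Compilers this term — holds.
The HCI session must be before the Algebra session — holds.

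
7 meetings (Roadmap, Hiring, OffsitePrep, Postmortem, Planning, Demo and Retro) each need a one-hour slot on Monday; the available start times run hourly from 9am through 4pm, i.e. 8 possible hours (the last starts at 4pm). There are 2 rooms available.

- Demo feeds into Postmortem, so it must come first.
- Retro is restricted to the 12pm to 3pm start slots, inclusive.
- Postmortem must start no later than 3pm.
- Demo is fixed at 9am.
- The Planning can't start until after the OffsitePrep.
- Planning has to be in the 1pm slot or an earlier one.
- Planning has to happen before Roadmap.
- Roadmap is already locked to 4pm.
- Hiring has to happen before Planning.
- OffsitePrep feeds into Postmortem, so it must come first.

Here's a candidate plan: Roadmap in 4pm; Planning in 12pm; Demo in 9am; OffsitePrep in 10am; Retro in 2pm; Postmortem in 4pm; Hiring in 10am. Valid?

OffsitePrep feeds into Postmortem, so it must come first — holds.
Planning has to happen before Roadmap — holds.
The Planning can't start until after the OffsitePrep — holds.
Planning has to be in the 1pm slot or an earlier one — holds.
Retro is restricted to the 12pm to 3pm start slots, inclusive — holds.
Postmortem must start no later than 3pm — violated.
There are 2 rooms available — holds.
Demo is fixed at 9am — holds.
Hiring has to happen before Planning — holds.
Demo feeds into Postmortem, so it must come first — holds.
Roadmap is already locked to 4pm — holds.

No. Postmortem must start no later than 3pm is not satisfied.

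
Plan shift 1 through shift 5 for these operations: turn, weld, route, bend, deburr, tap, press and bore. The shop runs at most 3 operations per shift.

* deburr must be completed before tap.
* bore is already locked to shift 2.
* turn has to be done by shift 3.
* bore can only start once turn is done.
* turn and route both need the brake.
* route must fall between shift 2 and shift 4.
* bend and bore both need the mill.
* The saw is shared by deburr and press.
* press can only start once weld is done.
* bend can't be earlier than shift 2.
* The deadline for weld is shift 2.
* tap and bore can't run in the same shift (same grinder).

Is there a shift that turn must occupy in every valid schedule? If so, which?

Turn's own window allows nothing later than shift 3; downstream work caps turn at shift 1.
So turn is pinned to shift 1.

shift 1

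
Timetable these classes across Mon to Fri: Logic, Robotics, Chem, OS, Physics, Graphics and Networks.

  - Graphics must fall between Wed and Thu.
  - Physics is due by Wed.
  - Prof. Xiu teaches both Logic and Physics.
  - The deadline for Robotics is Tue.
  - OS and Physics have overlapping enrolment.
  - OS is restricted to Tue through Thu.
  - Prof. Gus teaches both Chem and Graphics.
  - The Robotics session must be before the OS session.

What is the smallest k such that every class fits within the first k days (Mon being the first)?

The precedence chain requires at least 2 distinct days.
Graphics can't be placed before Wed — that is day 3 counting from Mon — so the schedule must run through at least 3 days.
3 works (last occupied day: Wed): for example Chem in Mon; Networks in Mon; OS in Tue; Robotics in Mon; Physics in Wed; Logic in Mon; Graphics in Wed.

3 days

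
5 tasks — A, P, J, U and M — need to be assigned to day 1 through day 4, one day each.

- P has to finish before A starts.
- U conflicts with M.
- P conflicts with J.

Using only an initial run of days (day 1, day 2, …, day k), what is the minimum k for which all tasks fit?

The precedence chain requires at least 2 distinct days.
2 works (last occupied day: day 2): for example P -> day 1, U -> day 1, M -> day 2, A -> day 2, J -> day 2.

2 days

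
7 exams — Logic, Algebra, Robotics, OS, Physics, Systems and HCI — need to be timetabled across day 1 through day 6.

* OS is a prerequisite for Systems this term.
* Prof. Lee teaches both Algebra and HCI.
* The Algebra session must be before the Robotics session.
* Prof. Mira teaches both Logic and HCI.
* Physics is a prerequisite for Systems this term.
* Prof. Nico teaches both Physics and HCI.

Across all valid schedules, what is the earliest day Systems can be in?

Precedence pushes Systems to at least day 2.
Systems at day 2 is achievable: Robotics in day 2, Physics in day 1, HCI in day 2, Systems in day 2, OS in day 1, Logic in day 1, Algebra in day 1.

day 2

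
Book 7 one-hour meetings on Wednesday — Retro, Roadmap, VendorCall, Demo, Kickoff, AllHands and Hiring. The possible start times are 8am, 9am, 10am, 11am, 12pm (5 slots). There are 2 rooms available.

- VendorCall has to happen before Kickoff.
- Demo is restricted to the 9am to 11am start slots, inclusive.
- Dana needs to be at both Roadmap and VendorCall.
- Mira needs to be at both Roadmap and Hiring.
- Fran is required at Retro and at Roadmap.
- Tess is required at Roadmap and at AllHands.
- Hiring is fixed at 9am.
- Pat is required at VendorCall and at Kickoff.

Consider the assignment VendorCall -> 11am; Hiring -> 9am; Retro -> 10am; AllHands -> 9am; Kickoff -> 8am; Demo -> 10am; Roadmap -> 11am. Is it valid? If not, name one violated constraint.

No — it violates: VendorCall has to happen before Kickoff

Tess is required at Roadmap and at AllHands — holds.
VendorCall has to happen before Kickoff — violated.
There are 2 rooms available — holds.
Mira needs to be at both Roadmap and Hiring — holds.
Hiring is fixed at 9am — holds.
Pat is required at VendorCall and at Kickoff — holds.
Demo is restricted to the 9am to 11am start slots, inclusive — holds.
Dana needs to be at both Roadmap and VendorCall — violated.
Fran is required at Retro and at Roadmap — holds.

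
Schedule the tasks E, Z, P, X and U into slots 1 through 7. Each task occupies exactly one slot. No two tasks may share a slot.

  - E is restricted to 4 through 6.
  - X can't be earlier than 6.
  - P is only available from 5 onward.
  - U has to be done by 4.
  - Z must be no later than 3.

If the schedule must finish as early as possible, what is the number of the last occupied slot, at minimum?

slot 6

With at most 1 per slot and 5 tasks, at least 5 slots are needed.
X can't be placed before 6, so the schedule must run through at least slot 6.
6 works (last occupied slot: 6): for example X in 6, P in 5, E in 4, U in 2, Z in 1.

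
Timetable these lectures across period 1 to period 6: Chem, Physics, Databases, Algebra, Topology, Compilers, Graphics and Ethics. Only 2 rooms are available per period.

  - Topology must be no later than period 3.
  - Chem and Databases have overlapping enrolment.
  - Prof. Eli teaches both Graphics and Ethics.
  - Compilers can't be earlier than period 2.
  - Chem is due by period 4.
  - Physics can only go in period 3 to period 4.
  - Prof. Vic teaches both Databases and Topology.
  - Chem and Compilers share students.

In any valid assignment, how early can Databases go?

period 1

Databases at period 1 is achievable: Compilers in period 3, Chem in period 2, Algebra in period 1, Graphics in period 4, Physics in period 3, Ethics in period 5, Topology in period 2, Databases in period 1.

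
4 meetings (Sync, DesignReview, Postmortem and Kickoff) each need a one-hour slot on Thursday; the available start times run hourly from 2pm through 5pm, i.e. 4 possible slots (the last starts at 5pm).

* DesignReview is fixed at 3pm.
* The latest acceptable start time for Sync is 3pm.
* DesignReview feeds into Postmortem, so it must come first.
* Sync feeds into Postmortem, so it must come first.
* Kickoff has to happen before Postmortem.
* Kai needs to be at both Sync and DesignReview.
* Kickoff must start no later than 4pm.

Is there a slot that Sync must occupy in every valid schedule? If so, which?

2pm

Sync's window is 2pm–3pm.
DesignReview is fixed at 3pm, and Sync can't share a slot with DesignReview.
So Sync must be 2pm.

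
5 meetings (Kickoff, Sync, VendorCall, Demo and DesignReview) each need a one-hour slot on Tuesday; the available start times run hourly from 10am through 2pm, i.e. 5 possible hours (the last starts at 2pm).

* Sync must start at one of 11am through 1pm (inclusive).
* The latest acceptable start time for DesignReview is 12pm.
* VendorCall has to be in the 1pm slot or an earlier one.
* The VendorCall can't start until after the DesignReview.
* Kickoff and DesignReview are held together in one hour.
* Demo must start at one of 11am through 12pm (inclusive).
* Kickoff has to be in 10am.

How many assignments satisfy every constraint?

Splitting on Sync: it can be 11am (6), 12pm (6), 1pm (6). Listing each branch's schedules as (Kickoff, VendorCall, Demo, DesignReview):
Sync=11am: (10am,11am,11am,10am) (10am,11am,12pm,10am) (10am,12pm,11am,10am) (10am,12pm,12pm,10am) (10am,1pm,11am,10am) (10am,1pm,12pm,10am) — 6.
Sync=12pm: (10am,11am,11am,10am) (10am,11am,12pm,10am) (10am,12pm,11am,10am) (10am,12pm,12pm,10am) (10am,1pm,11am,10am) (10am,1pm,12pm,10am) — 6.
Sync=1pm: (10am,11am,11am,10am) (10am,11am,12pm,10am) (10am,12pm,11am,10am) (10am,12pm,12pm,10am) (10am,1pm,11am,10am) (10am,1pm,12pm,10am) — 6.
Summing: 6 + 6 + 6 = 18.

18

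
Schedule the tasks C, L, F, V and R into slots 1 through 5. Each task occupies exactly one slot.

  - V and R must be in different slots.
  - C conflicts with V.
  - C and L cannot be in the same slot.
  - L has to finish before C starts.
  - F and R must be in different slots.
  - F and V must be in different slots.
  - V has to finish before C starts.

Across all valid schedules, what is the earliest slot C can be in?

Precedence pushes C to at least 2.
C at 2 is achievable: V -> 1, L -> 1, R -> 3, F -> 2, C -> 2.

2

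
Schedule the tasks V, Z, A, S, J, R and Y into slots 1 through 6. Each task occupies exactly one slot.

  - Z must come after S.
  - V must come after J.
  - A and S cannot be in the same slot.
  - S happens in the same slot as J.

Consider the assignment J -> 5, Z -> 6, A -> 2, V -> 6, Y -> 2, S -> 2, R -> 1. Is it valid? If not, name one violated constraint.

V must come after J — holds.
Z must come after S — holds.
A and S cannot be in the same slot — violated.
S happens in the same slot as J — violated.

No — it violates: A and S cannot be in the same slot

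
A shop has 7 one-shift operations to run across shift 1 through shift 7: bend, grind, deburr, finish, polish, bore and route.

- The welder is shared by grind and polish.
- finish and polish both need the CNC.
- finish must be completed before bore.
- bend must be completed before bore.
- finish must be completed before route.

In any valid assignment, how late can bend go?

Downstream work caps bend at shift 6.
bend at shift 6 is achievable: finish -> shift 1; grind -> shift 1; deburr -> shift 1; bend -> shift 6; route -> shift 2; bore -> shift 7; polish -> shift 2.

shift 6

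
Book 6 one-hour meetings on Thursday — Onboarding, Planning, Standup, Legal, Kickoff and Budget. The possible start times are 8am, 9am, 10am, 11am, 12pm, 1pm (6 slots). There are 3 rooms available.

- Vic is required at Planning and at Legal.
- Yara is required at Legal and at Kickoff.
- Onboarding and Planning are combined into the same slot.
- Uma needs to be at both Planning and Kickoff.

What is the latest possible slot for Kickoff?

1pm

Kickoff at 1pm is achievable: Budget in 9am; Onboarding in 8am; Legal in 9am; Standup in 8am; Planning in 8am; Kickoff in 1pm.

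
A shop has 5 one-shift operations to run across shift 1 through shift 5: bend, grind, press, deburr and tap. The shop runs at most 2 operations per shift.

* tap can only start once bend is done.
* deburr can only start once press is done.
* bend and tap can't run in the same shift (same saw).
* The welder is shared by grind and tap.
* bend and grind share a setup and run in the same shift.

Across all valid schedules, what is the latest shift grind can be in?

shift 4

Grind must be in the same shift as bend, which can't be after shift 4, so grind is at most shift 4.
grind at shift 4 is achievable: bend -> shift 4; tap -> shift 5; press -> shift 1; grind -> shift 4; deburr -> shift 2.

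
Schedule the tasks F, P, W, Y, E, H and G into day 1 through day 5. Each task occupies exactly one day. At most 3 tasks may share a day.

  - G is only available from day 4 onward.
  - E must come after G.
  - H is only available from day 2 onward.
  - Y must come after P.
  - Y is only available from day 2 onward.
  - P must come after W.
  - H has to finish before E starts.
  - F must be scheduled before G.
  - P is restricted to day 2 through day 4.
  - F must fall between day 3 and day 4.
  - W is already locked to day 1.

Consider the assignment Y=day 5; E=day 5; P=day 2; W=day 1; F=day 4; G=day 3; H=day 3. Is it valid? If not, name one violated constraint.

H has to finish before E starts — holds.
P must come after W — holds.
H is only available from day 2 onward — holds.
Y must come after P — holds.
F must fall between day 3 and day 4 — holds.
E must come after G — holds.
W is already locked to day 1 — holds.
Y is only available from day 2 onward — holds.
F must be scheduled before G — violated.
At most 3 tasks may share a day — holds.
G is only available from day 4 onward — violated.
P is restricted to day 2 through day 4 — holds.

Invalid. F must be scheduled before G.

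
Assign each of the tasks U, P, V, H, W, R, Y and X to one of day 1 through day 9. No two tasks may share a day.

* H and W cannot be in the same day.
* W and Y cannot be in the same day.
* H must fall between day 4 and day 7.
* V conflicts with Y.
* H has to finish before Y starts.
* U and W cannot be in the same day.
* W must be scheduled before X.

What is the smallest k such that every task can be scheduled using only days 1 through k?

The precedence chain requires at least 2 distinct days.
With at most 1 per day and 8 tasks, at least 8 days are needed.
Propagating the time windows through the other constraints, Y can't land before day 5, so the schedule must run through at least day 5.
8 works (last occupied day: day 8): for example W=day 1, P=day 6, R=day 8, Y=day 5, V=day 7, H=day 4, X=day 2, U=day 3.

8 days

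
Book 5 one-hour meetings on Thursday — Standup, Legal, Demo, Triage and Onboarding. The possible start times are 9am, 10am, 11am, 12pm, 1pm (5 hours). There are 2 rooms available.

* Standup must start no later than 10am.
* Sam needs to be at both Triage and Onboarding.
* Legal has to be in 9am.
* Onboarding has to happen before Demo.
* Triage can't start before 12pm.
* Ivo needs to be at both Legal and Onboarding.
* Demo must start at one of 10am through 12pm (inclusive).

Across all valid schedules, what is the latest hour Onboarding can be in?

11am

Downstream work caps Onboarding at 11am.
Onboarding at 11am is achievable: Onboarding=11am, Demo=12pm, Standup=9am, Triage=12pm, Legal=9am.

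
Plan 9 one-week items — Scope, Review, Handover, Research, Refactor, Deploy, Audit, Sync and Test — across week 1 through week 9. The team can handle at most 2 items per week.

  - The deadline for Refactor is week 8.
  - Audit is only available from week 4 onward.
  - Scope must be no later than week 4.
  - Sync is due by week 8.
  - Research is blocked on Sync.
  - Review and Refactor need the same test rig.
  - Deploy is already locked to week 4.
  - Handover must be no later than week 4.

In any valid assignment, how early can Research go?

Precedence pushes Research to at least week 2.
Research at week 2 is achievable: Deploy in week 4; Review in week 5; Refactor in week 3; Sync in week 1; Research in week 2; Handover in week 2; Test in week 3; Audit in week 4; Scope in week 1.

week 2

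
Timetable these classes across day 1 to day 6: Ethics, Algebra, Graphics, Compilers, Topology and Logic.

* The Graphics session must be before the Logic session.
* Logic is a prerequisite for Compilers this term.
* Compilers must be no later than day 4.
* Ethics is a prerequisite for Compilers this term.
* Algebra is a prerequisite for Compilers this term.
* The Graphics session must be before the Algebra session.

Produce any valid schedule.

Compilers=day 3; Algebra=day 2; Graphics=day 1; Ethics=day 1; Logic=day 2; Topology=day 1

Checking: Ethics(day 1) before Compilers(day 3); Algebra(day 2) before Compilers(day 3); Logic(day 2) before Compilers(day 3); Graphics(day 1) before Logic(day 2); Graphics(day 1) before Algebra(day 2); Compilers=day 3 in [day 1,day 4].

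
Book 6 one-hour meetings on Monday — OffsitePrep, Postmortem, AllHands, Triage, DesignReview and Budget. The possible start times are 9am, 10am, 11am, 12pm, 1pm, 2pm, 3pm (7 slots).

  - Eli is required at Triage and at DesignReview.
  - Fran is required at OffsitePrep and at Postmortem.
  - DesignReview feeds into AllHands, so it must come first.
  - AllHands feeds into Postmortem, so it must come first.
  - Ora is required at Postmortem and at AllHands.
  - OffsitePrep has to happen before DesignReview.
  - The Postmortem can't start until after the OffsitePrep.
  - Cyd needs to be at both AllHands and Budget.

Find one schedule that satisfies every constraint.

AllHands in 11am, Triage in 9am, Budget in 9am, Postmortem in 12pm, OffsitePrep in 9am, DesignReview in 10am

Checking: OffsitePrep(9am) before DesignReview(10am); AllHands(11am) before Postmortem(12pm); DesignReview(10am) before AllHands(11am); OffsitePrep(9am) before Postmortem(12pm); AllHands(11am) != Budget(9am); Postmortem(12pm) != AllHands(11am); OffsitePrep(9am) != Postmortem(12pm); Triage(9am) != DesignReview(10am).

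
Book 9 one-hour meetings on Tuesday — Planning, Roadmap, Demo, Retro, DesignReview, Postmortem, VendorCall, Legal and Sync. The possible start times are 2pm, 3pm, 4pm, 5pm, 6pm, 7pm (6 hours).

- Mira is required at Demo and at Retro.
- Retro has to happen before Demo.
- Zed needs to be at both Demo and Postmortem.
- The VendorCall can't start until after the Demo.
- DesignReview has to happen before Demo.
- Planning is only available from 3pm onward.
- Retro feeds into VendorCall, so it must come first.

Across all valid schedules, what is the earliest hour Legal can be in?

Legal at 2pm is achievable: Demo in 3pm, Planning in 3pm, Retro in 2pm, Postmortem in 2pm, Sync in 2pm, Legal in 2pm, VendorCall in 4pm, DesignReview in 2pm, Roadmap in 2pm.

2pm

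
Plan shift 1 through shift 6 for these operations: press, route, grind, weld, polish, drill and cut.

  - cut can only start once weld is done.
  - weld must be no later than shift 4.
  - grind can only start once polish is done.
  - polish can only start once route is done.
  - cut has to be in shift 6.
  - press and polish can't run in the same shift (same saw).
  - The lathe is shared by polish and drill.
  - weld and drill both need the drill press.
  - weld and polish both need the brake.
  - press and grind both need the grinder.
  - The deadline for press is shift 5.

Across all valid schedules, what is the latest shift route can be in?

Downstream work caps route at shift 4.
route at shift 4 is achievable: route -> shift 4, weld -> shift 1, drill -> shift 2, press -> shift 1, grind -> shift 6, cut -> shift 6, polish -> shift 5.

shift 4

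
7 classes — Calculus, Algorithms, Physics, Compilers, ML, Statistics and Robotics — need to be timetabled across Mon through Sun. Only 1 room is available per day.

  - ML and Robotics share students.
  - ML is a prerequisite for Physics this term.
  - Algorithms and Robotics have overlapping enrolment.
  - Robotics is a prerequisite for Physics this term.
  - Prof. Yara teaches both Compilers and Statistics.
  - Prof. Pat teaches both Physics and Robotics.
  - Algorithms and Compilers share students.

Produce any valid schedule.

ML=Mon, Robotics=Tue, Statistics=Sun, Calculus=Thu, Algorithms=Fri, Physics=Wed, Compilers=Sat

Checking: ML(Mon) before Physics(Wed); Robotics(Tue) before Physics(Wed); Physics(Wed) != Robotics(Tue); Algorithms(Fri) != Compilers(Sat); Compilers(Sat) != Statistics(Sun); ML(Mon) != Robotics(Tue); Algorithms(Fri) != Robotics(Tue); max 1 per day (cap 1).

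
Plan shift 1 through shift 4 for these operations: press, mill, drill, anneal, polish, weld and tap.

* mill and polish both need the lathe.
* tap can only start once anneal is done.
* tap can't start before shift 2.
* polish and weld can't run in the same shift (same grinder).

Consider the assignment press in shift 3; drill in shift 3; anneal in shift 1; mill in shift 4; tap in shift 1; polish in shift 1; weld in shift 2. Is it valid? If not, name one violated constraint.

No. tap can't start before shift 2 is not satisfied.

tap can't start before shift 2 — violated.
tap can only start once anneal is done — violated.
polish and weld can't run in the same shift (same grinder) — holds.
mill and polish both need the lathe — holds.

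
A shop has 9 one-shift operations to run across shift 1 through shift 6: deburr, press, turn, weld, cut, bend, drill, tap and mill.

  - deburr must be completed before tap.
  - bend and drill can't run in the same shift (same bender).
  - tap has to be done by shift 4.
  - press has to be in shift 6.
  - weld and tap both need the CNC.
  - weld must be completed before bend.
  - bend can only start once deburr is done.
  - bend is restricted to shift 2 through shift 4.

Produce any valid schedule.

deburr in shift 1, weld in shift 1, turn in shift 1, press in shift 6, tap in shift 2, bend in shift 2, cut in shift 1, drill in shift 1, mill in shift 1

Checking: deburr(shift 1) before tap(shift 2); weld(shift 1) before bend(shift 2); deburr(shift 1) before bend(shift 2); bend(shift 2) != drill(shift 1); weld(shift 1) != tap(shift 2); tap=shift 2 in [shift 1,shift 4]; bend=shift 2 in [shift 2,shift 4]; press=shift 6 in [shift 6,shift 6].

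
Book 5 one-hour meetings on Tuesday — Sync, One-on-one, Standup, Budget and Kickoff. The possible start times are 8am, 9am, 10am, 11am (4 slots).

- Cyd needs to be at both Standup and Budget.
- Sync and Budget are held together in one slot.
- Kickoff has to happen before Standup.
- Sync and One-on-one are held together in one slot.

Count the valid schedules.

18

Splitting on Sync: it can be 8am (6), 9am (5), 10am (4), 11am (3). Listing each branch's schedules as (One-on-one, Standup, Budget, Kickoff):
Sync=8am: (8am,9am,8am,8am) (8am,10am,8am,8am) (8am,10am,8am,9am) (8am,11am,8am,8am) (8am,11am,8am,9am) (8am,11am,8am,10am) — 6.
Sync=9am: (9am,10am,9am,8am) (9am,10am,9am,9am) (9am,11am,9am,8am) (9am,11am,9am,9am) (9am,11am,9am,10am) — 5.
Sync=10am: (10am,9am,10am,8am) (10am,11am,10am,8am) (10am,11am,10am,9am) (10am,11am,10am,10am) — 4.
Sync=11am: (11am,9am,11am,8am) (11am,10am,11am,8am) (11am,10am,11am,9am) — 3.
Summing: 6 + 5 + 4 + 3 = 18.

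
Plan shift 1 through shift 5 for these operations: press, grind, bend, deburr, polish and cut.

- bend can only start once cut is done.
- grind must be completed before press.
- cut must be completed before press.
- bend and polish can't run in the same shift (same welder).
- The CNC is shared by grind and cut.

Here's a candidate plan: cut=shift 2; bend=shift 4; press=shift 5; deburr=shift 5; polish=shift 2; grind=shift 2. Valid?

The CNC is shared by grind and cut — violated.
bend and polish can't run in the same shift (same welder) — holds.
bend can only start once cut is done — holds.
grind must be completed before press — holds.
cut must be completed before press — holds.

Invalid. The CNC is shared by grind and cut.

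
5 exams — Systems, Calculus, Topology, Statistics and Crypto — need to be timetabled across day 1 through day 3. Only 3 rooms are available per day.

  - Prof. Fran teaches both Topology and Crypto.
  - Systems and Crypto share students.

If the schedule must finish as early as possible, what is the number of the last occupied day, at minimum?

With at most 3 per day and 5 exams, at least 2 days are needed.
2 works (last occupied day: day 2): for example Systems -> day 1, Crypto -> day 2, Calculus -> day 1, Statistics -> day 2, Topology -> day 1.

day 2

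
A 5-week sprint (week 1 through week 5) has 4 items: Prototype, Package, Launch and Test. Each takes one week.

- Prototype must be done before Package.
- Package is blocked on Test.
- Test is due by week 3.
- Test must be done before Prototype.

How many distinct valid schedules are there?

50

Splitting on Prototype: it can be week 2 (15), week 3 (20), week 4 (15). Listing each branch's schedules as (Package, Launch, Test) by week number:
Prototype=week 2: (3,1,1) (3,2,1) (3,3,1) (3,4,1) (3,5,1) (4,1,1) (4,2,1) (4,3,1) (4,4,1) (4,5,1) (5,1,1) (5,2,1) (5,3,1) (5,4,1) (5,5,1) — 15.
Prototype=week 3: (4,1,1) (4,1,2) (4,2,1) (4,2,2) (4,3,1) (4,3,2) (4,4,1) (4,4,2) (4,5,1) (4,5,2) (5,1,1) (5,1,2) (5,2,1) (5,2,2) (5,3,1) (5,3,2) (5,4,1) (5,4,2) (5,5,1) (5,5,2) — 20.
Prototype=week 4: (5,1,1) (5,1,2) (5,1,3) (5,2,1) (5,2,2) (5,2,3) (5,3,1) (5,3,2) (5,3,3) (5,4,1) (5,4,2) (5,4,3) (5,5,1) (5,5,2) (5,5,3) — 15.
Summing: 15 + 20 + 15 = 50.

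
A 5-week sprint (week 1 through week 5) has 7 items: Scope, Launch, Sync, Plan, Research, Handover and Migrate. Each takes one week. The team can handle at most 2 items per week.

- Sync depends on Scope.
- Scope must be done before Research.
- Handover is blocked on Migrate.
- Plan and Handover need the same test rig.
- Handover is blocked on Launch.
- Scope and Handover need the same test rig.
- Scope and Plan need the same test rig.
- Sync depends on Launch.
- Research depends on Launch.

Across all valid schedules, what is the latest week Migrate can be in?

Downstream work caps Migrate at week 4.
Migrate at week 4 is achievable: Research in week 2; Launch in week 1; Scope in week 1; Migrate in week 4; Sync in week 2; Plan in week 3; Handover in week 5.

week 4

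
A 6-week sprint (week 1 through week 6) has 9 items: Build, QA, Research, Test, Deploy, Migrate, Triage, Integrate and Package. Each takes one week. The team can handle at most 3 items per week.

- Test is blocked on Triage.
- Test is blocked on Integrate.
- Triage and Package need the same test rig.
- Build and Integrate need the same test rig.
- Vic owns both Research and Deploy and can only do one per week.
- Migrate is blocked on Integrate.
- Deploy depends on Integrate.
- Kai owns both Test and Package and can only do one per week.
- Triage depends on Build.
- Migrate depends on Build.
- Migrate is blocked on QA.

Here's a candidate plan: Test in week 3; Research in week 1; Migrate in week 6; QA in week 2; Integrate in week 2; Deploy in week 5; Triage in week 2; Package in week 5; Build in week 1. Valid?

Test is blocked on Integrate — holds.
Triage and Package need the same test rig — holds.
Build and Integrate need the same test rig — holds.
Vic owns both Research and Deploy and can only do one per week — holds.
Migrate depends on Build — holds.
Deploy depends on Integrate — holds.
The team can handle at most 3 items per week — holds.
Test is blocked on Triage — holds.
Migrate is blocked on Integrate — holds.
Migrate is blocked on QA — holds.
Triage depends on Build — holds.
Kai owns both Test and Package and can only do one per week — holds.

Valid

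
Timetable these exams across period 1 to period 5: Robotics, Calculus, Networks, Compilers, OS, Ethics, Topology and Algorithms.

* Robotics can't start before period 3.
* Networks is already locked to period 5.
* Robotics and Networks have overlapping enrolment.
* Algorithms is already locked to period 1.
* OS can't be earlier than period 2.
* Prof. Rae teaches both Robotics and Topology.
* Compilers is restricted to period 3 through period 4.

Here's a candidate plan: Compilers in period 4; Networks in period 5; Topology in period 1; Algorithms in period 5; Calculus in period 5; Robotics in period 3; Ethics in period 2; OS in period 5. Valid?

Invalid. Algorithms is already locked to period 1.

OS can't be earlier than period 2 — holds.
Algorithms is already locked to period 1 — violated.
Compilers is restricted to period 3 through period 4 — holds.
Robotics and Networks have overlapping enrolment — holds.
Prof. Rae teaches both Robotics and Topology — holds.
Robotics can't start before period 3 — holds.
Networks is already locked to period 5 — holds.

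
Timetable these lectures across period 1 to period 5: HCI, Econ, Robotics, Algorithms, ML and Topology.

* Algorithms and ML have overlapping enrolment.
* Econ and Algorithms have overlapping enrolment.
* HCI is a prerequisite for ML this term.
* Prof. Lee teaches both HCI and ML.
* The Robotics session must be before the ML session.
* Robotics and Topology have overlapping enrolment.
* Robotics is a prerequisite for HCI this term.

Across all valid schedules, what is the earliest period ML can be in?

period 3

Precedence pushes ML to at least period 3.
ML at period 3 is achievable: Algorithms -> period 2; Robotics -> period 1; HCI -> period 2; ML -> period 3; Topology -> period 2; Econ -> period 1.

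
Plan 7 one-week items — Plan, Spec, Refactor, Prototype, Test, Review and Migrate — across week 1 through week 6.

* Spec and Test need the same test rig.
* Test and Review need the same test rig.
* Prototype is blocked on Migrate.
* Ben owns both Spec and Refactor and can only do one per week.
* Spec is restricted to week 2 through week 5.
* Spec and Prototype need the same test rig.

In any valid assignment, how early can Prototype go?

Precedence pushes Prototype to at least week 2.
Prototype at week 2 is achievable: Review in week 2, Plan in week 1, Spec in week 3, Refactor in week 1, Migrate in week 1, Prototype in week 2, Test in week 1.

week 2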